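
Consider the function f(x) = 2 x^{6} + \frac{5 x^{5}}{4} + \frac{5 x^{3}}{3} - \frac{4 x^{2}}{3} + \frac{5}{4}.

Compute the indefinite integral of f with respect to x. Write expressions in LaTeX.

The integrand splits into summands that can be handled one at a time.
Check: d/dx[\frac{2 x^{7}}{7} + \frac{5 x^{6}}{24} + \frac{5 x^{4}}{12} - \frac{4 x^{3}}{9} + \frac{5 x}{4}] = 2 x^{6} + \frac{5 x^{5}}{4} + \frac{5 x^{3}}{3} - \frac{4 x^{2}}{3} + \frac{5}{4} = f(x).

F(x) = \frac{2 x^{7}}{7} + \frac{5 x^{6}}{24} + \frac{5 x^{4}}{12} - \frac{4 x^{3}}{9} + \frac{5 x}{4} + C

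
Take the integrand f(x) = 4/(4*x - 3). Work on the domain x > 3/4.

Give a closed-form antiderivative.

An antiderivative is F(x) = log(2*x - 3/2).

A candidate is checked by its d/dx: the result must match f(x).
Check: d/dx[log(2*x - 3/2)] = 4/(4*x - 3) = f(x).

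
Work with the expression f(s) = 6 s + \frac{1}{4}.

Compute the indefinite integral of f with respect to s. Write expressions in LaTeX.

F(s) = 3 s^{2} + \frac{s}{4} + C

An antiderivative F(s) passes only if d/ds[F] lands on f(s) exactly.
Check: d/ds[3 s^{2} + \frac{s}{4}] = 6 s + \frac{1}{4} = f(s).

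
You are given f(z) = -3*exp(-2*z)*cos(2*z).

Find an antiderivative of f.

Differentiate the proposed F(z) back; it has to land on f(z) exactly.
Check: d/dz[(-3*sin(2*z) + 3*cos(2*z))*exp(-2*z)/4] = -3*exp(-2*z)*cos(2*z) = f(z).

An antiderivative is F(z) = (-3*sin(2*z) + 3*cos(2*z))*exp(-2*z)/4.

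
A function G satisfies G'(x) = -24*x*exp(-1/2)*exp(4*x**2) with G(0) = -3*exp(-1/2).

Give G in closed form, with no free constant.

G'(x) matches the chain-rule pattern g'(h)*h' with inner function h(x) = 4*x**2 - 1/2; substituting u = h(x) collapses the integral.
A general antiderivative is -3*exp(4*x**2 - 1/2) + C.
The condition gives C = -3*exp(-1/2) - (-3*exp(-1/2)) = 0.
So G(x) = -3*exp(-1/2)*exp(4*x**2).
Check: d/dx[-3*exp(-1/2)*exp(4*x**2)] = -24*x*exp(-1/2)*exp(4*x**2) = G'(x).

G(x) = -3*exp(-1/2)*exp(4*x**2)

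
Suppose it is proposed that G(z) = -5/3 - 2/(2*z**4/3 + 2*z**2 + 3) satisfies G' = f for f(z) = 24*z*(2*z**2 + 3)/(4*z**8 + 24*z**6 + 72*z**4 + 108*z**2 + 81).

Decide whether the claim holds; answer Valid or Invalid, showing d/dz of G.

d/dz[G] = (48*z**3 + 72*z)/(4*z**8 + 24*z**6 + 72*z**4 + 108*z**2 + 81)
This equals f(z) exactly, so the claim holds.

Valid - differentiating G returns exactly f.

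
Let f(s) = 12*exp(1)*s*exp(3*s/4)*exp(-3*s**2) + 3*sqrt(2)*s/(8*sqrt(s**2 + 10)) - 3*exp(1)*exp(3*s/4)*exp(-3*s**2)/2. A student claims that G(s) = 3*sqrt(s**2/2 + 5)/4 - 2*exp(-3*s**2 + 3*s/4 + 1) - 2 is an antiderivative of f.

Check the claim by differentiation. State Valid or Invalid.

d/ds[G] = (96*exp(1)*s*sqrt(s**2 + 10)*exp(3*s/4)*exp(-3*s**2) + 3*sqrt(2)*s - 12*exp(1)*sqrt(s**2 + 10)*exp(3*s/4)*exp(-3*s**2))/(8*sqrt(s**2 + 10))
This equals f(s) exactly, so the claim holds.

Valid: G'(s) = f(s).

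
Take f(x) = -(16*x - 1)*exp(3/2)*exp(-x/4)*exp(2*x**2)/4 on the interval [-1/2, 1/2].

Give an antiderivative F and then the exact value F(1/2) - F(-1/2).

The substitution u = 2*x**2 - x/4 + 3/2 works: f is exactly (dF/du)*(du/dx) for that inner function.
F(x) = -exp(2*x**2 - x/4 + 3/2) is an antiderivative of f.
Check: d/dx[-exp(2*x**2 - x/4 + 3/2)] = -4*x*exp(3/2)*exp(-x/4)*exp(2*x**2) + exp(3/2)*exp(-x/4)*exp(2*x**2)/4, which equals f(x).
F(1/2) = -exp(15/8); F(-1/2) = -exp(17/8).
Integral = F(1/2) - F(-1/2) = -exp(15/8) + exp(17/8).

Antiderivative: F(x) = -exp(2*x**2 - x/4 + 3/2); value = -exp(15/8) + exp(17/8)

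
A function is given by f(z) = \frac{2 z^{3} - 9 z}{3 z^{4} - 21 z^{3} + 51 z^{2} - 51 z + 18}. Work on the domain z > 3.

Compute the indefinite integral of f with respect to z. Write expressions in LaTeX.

F(z) = - \frac{- 27 z \log{\left(z - 3 \right)} - 8 z \log{\left(z - 2 \right)} + 27 z \log{\left(z - 1 \right)} + 27 \log{\left(z - 3 \right)} + 8 \log{\left(z - 2 \right)} - 27 \log{\left(z - 1 \right)} - 14}{12 \left(z - 1\right)} + C

Factor the denominator (3 \left(z - 3\right) \left(z - 2\right) \left(z - 1\right)^{2}) and decompose: f = - \frac{9}{4 \left(z - 1\right)} - \frac{7}{6 \left(z - 1\right)^{2}} + \frac{2}{3 \left(z - 2\right)} + \frac{9}{4 \left(z - 3\right)}; each piece integrates to a log, atan, or power term.
Check: d/dz[- \frac{- 27 z \log{\left(z - 3 \right)} - 8 z \log{\left(z - 2 \right)} + 27 z \log{\left(z - 1 \right)} + 27 \log{\left(z - 3 \right)} + 8 \log{\left(z - 2 \right)} - 27 \log{\left(z - 1 \right)} - 14}{12 \left(z - 1\right)}] = \frac{2 z^{3} - 9 z}{3 z^{4} - 21 z^{3} + 51 z^{2} - 51 z + 18} = f(z).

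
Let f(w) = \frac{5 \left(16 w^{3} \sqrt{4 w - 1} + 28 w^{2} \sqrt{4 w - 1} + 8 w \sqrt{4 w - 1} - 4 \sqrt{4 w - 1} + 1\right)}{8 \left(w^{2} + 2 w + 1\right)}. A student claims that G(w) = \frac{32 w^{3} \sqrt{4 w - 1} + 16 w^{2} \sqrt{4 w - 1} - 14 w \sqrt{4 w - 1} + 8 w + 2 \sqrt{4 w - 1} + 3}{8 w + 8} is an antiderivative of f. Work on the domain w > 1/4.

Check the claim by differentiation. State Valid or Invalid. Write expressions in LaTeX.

d/dw[G] = \frac{320 w^{4} + 480 w^{3} + 20 w^{2} - 120 w + 5 \sqrt{4 w - 1} + 20}{8 w^{2} \sqrt{4 w - 1} + 16 w \sqrt{4 w - 1} + 8 \sqrt{4 w - 1}}
This equals f(w) exactly, so the claim holds.

Valid: G'(w) = f(w).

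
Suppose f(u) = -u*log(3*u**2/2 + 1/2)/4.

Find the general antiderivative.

Check any antiderivative F(u) by computing F'(u) and comparing it with f(u).
Check: d/du[-(3*u**2*log(3*u**2/2 + 1/2) - 3*u**2 + log(3*u**2 + 1))/24] = -u*log(3*u**2 + 1)/4 + u*log(2)/4, which equals f(u).

F(u) = -(3*u**2*log(3*u**2/2 + 1/2) - 3*u**2 + log(3*u**2 + 1))/24 + C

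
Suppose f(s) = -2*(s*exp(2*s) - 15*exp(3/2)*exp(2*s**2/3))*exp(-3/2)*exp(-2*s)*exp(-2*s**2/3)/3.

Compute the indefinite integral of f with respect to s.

Recover f(s) by differentiating a candidate F(s); any mismatch rules it out.
Check: d/ds[exp(-3/2)*exp(-2*s**2/3)/2 - 5*exp(-2*s)] = (-2*s*exp(2*s) + 30*exp(3/2)*exp(2*s**2/3))*exp(-3/2)*exp(-2*s)*exp(-2*s**2/3)/3, which equals f(s).

F(s) = exp(-3/2)*exp(-2*s**2/3)/2 - 5*exp(-2*s) + C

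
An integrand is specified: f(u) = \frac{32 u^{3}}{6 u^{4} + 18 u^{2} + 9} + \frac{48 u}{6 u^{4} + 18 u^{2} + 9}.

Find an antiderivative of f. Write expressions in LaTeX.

The substitution w = \frac{u^{4}}{3} + u^{2} + \frac{1}{2} works: f is exactly (dF/dw)*(dw/du) for that inner function.
Check: d/du[\frac{4 \log{\left(\frac{u^{4}}{3} + u^{2} + \frac{1}{2} \right)}}{3}] = \frac{32 u^{3} + 48 u}{6 u^{4} + 18 u^{2} + 9}, which equals f(u).

An antiderivative is F(u) = \frac{4 \log{\left(\frac{u^{4}}{3} + u^{2} + \frac{1}{2} \right)}}{3}.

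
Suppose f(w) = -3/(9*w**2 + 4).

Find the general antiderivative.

Any candidate F(w) must reproduce f(w) exactly when differentiated.
Check: d/dw[-atan(3*w/2)/2] = -3/(9*w**2 + 4) = f(w).

F(w) = -atan(3*w/2)/2 + C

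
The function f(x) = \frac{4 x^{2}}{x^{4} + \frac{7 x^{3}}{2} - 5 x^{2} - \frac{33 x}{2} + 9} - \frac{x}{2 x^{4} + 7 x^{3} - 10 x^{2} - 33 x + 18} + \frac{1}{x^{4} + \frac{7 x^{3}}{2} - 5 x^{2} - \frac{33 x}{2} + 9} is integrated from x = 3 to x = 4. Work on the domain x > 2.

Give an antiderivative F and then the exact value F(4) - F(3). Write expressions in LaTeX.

The denominator factors as \left(x - 2\right) \left(x + 3\right)^{2} \left(2 x - 1\right); partial fractions split f into directly integrable pieces: - \frac{4}{21 \left(2 x - 1\right)} - \frac{58}{175 \left(x + 3\right)} + \frac{11}{5 \left(x + 3\right)^{2}} + \frac{32}{75 \left(x - 2\right)}.
F(x) = \frac{32 \log{\left(x - 2 \right)}}{75} - \frac{2 \log{\left(x - \frac{1}{2} \right)}}{21} - \frac{58 \log{\left(x + 3 \right)}}{175} - \frac{11}{5 x + 15} is an antiderivative of f.
Check: d/dx[\frac{32 \log{\left(x - 2 \right)}}{75} - \frac{2 \log{\left(x - \frac{1}{2} \right)}}{21} - \frac{58 \log{\left(x + 3 \right)}}{175} - \frac{11}{5 x + 15}] = \frac{8 x^{2} - x + 2}{2 x^{4} + 7 x^{3} - 10 x^{2} - 33 x + 18}, which equals f(x).
F(4) = - \frac{58 \log{\left(7 \right)}}{175} - \frac{11}{35} - \frac{2 \log{\left(\frac{7}{2} \right)}}{21} + \frac{32 \log{\left(2 \right)}}{75}; F(3) = - \frac{58 \log{\left(6 \right)}}{175} - \frac{11}{30} - \frac{2 \log{\left(\frac{5}{2} \right)}}{21}.
Integral = F(4) - F(3) = - \frac{58 \log{\left(7 \right)}}{175} - \frac{2 \log{\left(\frac{7}{2} \right)}}{21} + \frac{11}{210} + \frac{2 \log{\left(\frac{5}{2} \right)}}{21} + \frac{32 \log{\left(2 \right)}}{75} + \frac{58 \log{\left(6 \right)}}{175}.

Antiderivative: F(x) = \frac{32 \log{\left(x - 2 \right)}}{75} - \frac{2 \log{\left(x - \frac{1}{2} \right)}}{21} - \frac{58 \log{\left(x + 3 \right)}}{175} - \frac{11}{5 x + 15}; value = - \frac{58 \log{\left(7 \right)}}{175} - \frac{2 \log{\left(\frac{7}{2} \right)}}{21} + \frac{11}{210} + \frac{2 \log{\left(\frac{5}{2} \right)}}{21} + \frac{32 \log{\left(2 \right)}}{75} + \frac{58 \log{\left(6 \right)}}{175}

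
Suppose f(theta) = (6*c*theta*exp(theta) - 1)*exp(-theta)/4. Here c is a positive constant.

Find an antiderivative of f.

Any candidate F(theta) must reproduce f(theta) exactly when differentiated.
Check: d/dtheta[(3*c*theta**2*exp(theta) + 1)*exp(-theta)/4] = (6*c*theta*exp(theta) - 1)*exp(-theta)/4 = f(theta).

An antiderivative is F(theta) = (3*c*theta**2*exp(theta) + 1)*exp(-theta)/4.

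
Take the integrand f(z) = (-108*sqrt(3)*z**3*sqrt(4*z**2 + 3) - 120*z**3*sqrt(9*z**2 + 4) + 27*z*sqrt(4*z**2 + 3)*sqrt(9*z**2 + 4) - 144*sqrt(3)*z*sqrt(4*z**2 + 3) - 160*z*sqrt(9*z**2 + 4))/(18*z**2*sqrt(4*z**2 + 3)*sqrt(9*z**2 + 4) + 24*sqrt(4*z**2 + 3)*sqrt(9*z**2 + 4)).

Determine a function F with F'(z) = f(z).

An antiderivative is F(z) = (-20*sqrt(4*z**2 + 3) - 8*sqrt(3)*sqrt(9*z**2 + 4) + 9*log(z**2 + 4/3))/12.

Whatever form F(z) takes, F'(z) = f(z) is non-negotiable.
Check: d/dz[(-20*sqrt(4*z**2 + 3) - 8*sqrt(3)*sqrt(9*z**2 + 4) + 9*log(z**2 + 4/3))/12] = (-108*sqrt(3)*z**3*sqrt(4*z**2 + 3) - 120*z**3*sqrt(9*z**2 + 4) + 27*z*sqrt(4*z**2 + 3)*sqrt(9*z**2 + 4) - 144*sqrt(3)*z*sqrt(4*z**2 + 3) - 160*z*sqrt(9*z**2 + 4))/(18*z**2*sqrt(4*z**2 + 3)*sqrt(9*z**2 + 4) + 24*sqrt(4*z**2 + 3)*sqrt(9*z**2 + 4)) = f(z).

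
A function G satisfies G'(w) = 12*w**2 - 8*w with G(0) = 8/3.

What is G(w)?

The integrand splits into summands that can be handled one at a time.
A general antiderivative is 4*w**3 - 4*w**2 + 2/3 + C.
The condition gives C = 8/3 - (2/3) = 2.
So G(w) = 4*(3*w**3 - 3*w**2 + 2)/3.
Check: d/dw[4*(3*w**3 - 3*w**2 + 2)/3] = 12*w**2 - 8*w = G'(w).

G(w) = 4*(3*w**3 - 3*w**2 + 2)/3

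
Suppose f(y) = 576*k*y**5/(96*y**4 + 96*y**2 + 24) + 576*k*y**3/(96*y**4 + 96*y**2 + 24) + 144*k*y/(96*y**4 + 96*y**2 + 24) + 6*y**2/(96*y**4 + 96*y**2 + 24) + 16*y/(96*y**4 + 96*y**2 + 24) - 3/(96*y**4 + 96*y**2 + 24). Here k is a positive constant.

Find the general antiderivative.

F(y) = (144*k*y**4 + 72*k*y**2 - 3*y - 4)/(24*(2*y**2 + 1)) + C

The integrand splits into summands that can be handled one at a time.
Check: d/dy[(144*k*y**4 + 72*k*y**2 - 3*y - 4)/(24*(2*y**2 + 1))] = (576*k*y**5 + 576*k*y**3 + 144*k*y + 6*y**2 + 16*y - 3)/(96*y**4 + 96*y**2 + 24), which equals f(y).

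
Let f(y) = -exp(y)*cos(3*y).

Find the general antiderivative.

A candidate is checked by its d/dy: the result must match f(y).
Check: d/dy[-3*exp(y)*sin(3*y)/10 - exp(y)*cos(3*y)/10] = -exp(y)*cos(3*y) = f(y).

F(y) = -3*exp(y)*sin(3*y)/10 - exp(y)*cos(3*y)/10 + C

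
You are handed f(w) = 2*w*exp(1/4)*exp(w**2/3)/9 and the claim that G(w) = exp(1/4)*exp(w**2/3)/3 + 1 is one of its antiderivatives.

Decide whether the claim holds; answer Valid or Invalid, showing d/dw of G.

d/dw[G] = 2*w*exp(1/4)*exp(w**2/3)/9
This equals f(w) exactly, so the claim holds.

Valid - the claim checks out under differentiation.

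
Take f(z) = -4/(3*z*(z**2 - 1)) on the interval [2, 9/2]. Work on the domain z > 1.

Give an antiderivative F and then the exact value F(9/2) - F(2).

The denominator factors as 3*z*(z - 1)*(z + 1); partial fractions split f into directly integrable pieces: -2/(3*(z + 1)) - 2/(3*(z - 1)) + 4/(3*z).
F(z) = 2*(2*log(z) - log(z**2 - 1))/3 is an antiderivative of f.
Check: d/dz[2*(2*log(z) - log(z**2 - 1))/3] = -4/(3*z**3 - 3*z), which equals f(z).
F(9/2) = -2*log(77/4)/3 + 4*log(9/2)/3; F(2) = -2*log(3)/3 + 4*log(2)/3.
Integral = F(9/2) - F(2) = -2*log(77/4)/3 - 4*log(2)/3 + 2*log(3)/3 + 4*log(9/2)/3.

Antiderivative: F(z) = 2*(2*log(z) - log(z**2 - 1))/3; value = -2*log(77/4)/3 - 4*log(2)/3 + 2*log(3)/3 + 4*log(9/2)/3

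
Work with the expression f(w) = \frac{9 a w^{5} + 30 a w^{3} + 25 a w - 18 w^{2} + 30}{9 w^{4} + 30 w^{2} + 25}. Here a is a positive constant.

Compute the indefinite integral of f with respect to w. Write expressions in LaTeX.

F(w) = \frac{3 a w^{4} + 5 a w^{2} + 12 w}{6 w^{2} + 10} + C

A first test for any F(w): its w-derivative must equal f(w) identically.
Check: d/dw[\frac{3 a w^{4} + 5 a w^{2} + 12 w}{6 w^{2} + 10}] = \frac{9 a w^{5} + 30 a w^{3} + 25 a w - 18 w^{2} + 30}{9 w^{4} + 30 w^{2} + 25} = f(w).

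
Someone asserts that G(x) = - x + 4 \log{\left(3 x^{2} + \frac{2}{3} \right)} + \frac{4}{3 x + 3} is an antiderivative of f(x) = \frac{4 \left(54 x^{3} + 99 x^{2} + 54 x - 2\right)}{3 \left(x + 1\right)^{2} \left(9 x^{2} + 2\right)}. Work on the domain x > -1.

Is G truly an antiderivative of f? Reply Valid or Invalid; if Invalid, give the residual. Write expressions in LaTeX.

Invalid: d/dx[G] - f = -1, which is not 0.

d/dx[G] = \frac{- 27 x^{4} + 162 x^{3} + 363 x^{2} + 204 x - 14}{27 x^{4} + 54 x^{3} + 33 x^{2} + 12 x + 6}
d/dx[G] - f(x) = -1 != 0.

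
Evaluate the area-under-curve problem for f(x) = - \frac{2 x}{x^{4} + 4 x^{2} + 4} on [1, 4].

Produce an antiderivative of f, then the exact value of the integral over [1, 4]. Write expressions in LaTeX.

Antiderivative: F(x) = \frac{1}{x^{2} + 2}; value = - \frac{5}{18}

f matches the chain-rule pattern g'(h)*h' with inner function h(x) = x^{2} + 2; substituting u = h(x) collapses the integral.
F(x) = \frac{1}{x^{2} + 2} is an antiderivative of f.
Check: d/dx[\frac{1}{x^{2} + 2}] = - \frac{2 x}{x^{4} + 4 x^{2} + 4} = f(x).
F(4) = \frac{1}{18}; F(1) = \frac{1}{3}.
Integral = F(4) - F(1) = - \frac{5}{18}.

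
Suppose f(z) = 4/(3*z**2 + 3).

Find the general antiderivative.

Whatever form F(z) takes, F'(z) = f(z) is non-negotiable.
Check: d/dz[4*atan(z)/3] = 4/(3*z**2 + 3) = f(z).

F(z) = 4*atan(z)/3 + C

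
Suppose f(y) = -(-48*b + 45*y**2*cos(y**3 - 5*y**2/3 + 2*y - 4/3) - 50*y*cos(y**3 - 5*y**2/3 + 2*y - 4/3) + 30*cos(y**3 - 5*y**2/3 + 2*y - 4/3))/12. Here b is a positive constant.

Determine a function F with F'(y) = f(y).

A candidate is checked by its d/dy: the result must match f(y).
Check: d/dy[4*b*y - 5*sin(y**3 - 5*y**2/3 + 2*y - 4/3)/4] = 4*b - 15*y**2*cos(y**3 - 5*y**2/3 + 2*y - 4/3)/4 + 25*y*cos(y**3 - 5*y**2/3 + 2*y - 4/3)/6 - 5*cos(y**3 - 5*y**2/3 + 2*y - 4/3)/2, which equals f(y).

An antiderivative is F(y) = 4*b*y - 5*sin(y**3 - 5*y**2/3 + 2*y - 4/3)/4.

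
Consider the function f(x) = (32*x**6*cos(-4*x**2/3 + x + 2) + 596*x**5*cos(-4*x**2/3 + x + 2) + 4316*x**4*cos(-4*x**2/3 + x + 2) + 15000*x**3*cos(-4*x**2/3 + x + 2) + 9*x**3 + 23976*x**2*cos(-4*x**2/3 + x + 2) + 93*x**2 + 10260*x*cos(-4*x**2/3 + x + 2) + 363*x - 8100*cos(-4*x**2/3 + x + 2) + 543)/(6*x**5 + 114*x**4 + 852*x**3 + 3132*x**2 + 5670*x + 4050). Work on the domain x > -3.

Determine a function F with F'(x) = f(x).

An antiderivative is F(x) = (-2*x - 4*(x + 3)**2*(x + 5)*sin(-4*x**2/3 + x + 2) - 3*(x + 3)**2 - 10)/(2*(x + 3)**2*(x + 5)).

An antiderivative F(x) passes only if d/dx[F] lands on f(x) exactly.
Check: d/dx[(-2*x - 4*(x + 3)**2*(x + 5)*sin(-4*x**2/3 + x + 2) - 3*(x + 3)**2 - 10)/(2*(x + 3)**2*(x + 5))] = (32*x**6*cos(-4*x**2/3 + x + 2) + 596*x**5*cos(-4*x**2/3 + x + 2) + 4316*x**4*cos(-4*x**2/3 + x + 2) + 15000*x**3*cos(-4*x**2/3 + x + 2) + 9*x**3 + 23976*x**2*cos(-4*x**2/3 + x + 2) + 93*x**2 + 10260*x*cos(-4*x**2/3 + x + 2) + 363*x - 8100*cos(-4*x**2/3 + x + 2) + 543)/(6*x**5 + 114*x**4 + 852*x**3 + 3132*x**2 + 5670*x + 4050) = f(x).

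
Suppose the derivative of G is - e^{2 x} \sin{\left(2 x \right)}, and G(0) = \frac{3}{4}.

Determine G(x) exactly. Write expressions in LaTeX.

Differentiate the proposed G(x) back; it has to land on the given G'(x).
A general antiderivative is - \frac{e^{2 x} \sin{\left(2 x \right)}}{4} + \frac{e^{2 x} \cos{\left(2 x \right)}}{4} + C.
The condition gives C = \frac{3}{4} - (\frac{1}{4}) = \frac{1}{2}.
So G(x) = - \frac{e^{2 x} \sin{\left(2 x \right)}}{4} + \frac{e^{2 x} \cos{\left(2 x \right)}}{4} + \frac{1}{2}.
Check: d/dx[- \frac{e^{2 x} \sin{\left(2 x \right)}}{4} + \frac{e^{2 x} \cos{\left(2 x \right)}}{4} + \frac{1}{2}] = - e^{2 x} \sin{\left(2 x \right)} = G'(x).

G(x) = - \frac{e^{2 x} \sin{\left(2 x \right)}}{4} + \frac{e^{2 x} \cos{\left(2 x \right)}}{4} + \frac{1}{2}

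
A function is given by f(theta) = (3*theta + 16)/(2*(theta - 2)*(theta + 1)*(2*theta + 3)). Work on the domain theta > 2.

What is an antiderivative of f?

The denominator factors as 2*(theta - 2)*(theta + 1)*(2*theta + 3); partial fractions split f into directly integrable pieces: 23/(7*(2*theta + 3)) - 13/(6*(theta + 1)) + 11/(21*(theta - 2)).
Check: d/dtheta[11*log(theta - 2)/21 - 13*log(theta + 1)/6 + 23*log(theta + 3/2)/14] = (3*theta + 16)/(4*theta**3 + 2*theta**2 - 14*theta - 12), which equals f(theta).

An antiderivative is F(theta) = 11*log(theta - 2)/21 - 13*log(theta + 1)/6 + 23*log(theta + 3/2)/14.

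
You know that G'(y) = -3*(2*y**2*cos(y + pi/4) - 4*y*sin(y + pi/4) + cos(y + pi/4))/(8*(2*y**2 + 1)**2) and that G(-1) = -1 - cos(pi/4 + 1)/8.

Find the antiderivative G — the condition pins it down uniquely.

G(y) = (-16*y**2 - 3*sin(y + pi/4) - 8)/(16*y**2 + 8)

Recognize the product-rule pattern: G'(y) = u'v + uv' with u = -3/(8*(2*y**2 + 1)), v = sin(y + pi/4), so integration by parts undoes it.
A general antiderivative is -3*sin(y + pi/4)/(8*(2*y**2 + 1)) + C.
The condition gives C = -1 - cos(pi/4 + 1)/8 - (-cos(pi/4 + 1)/8) = -1.
So G(y) = (-16*y**2 - 3*sin(y + pi/4) - 8)/(16*y**2 + 8).
Check: d/dy[(-16*y**2 - 3*sin(y + pi/4) - 8)/(16*y**2 + 8)] = (-6*y**2*cos(y + pi/4) + 12*y*sin(y + pi/4) - 3*cos(y + pi/4))/(32*y**4 + 32*y**2 + 8), which equals G'(y).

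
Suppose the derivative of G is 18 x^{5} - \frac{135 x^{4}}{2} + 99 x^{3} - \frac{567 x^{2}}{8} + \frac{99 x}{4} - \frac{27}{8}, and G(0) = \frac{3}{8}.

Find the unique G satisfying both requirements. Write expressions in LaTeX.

G'(x) matches the chain-rule pattern g'(h)*h' with inner function h(x) = x^{2} - \frac{3 x}{2} + \frac{1}{2}; substituting u = h(x) collapses the integral.
A general antiderivative is 3 \left(x^{2} - \frac{3 x}{2} + \frac{1}{2}\right)^{3} + C.
The condition gives C = \frac{3}{8} - (\frac{3}{8}) = 0.
So G(x) = 3 x^{6} - \frac{27 x^{5}}{2} + \frac{99 x^{4}}{4} - \frac{189 x^{3}}{8} + \frac{99 x^{2}}{8} - \frac{27 x}{8} + \frac{3}{8}.
Check: d/dx[3 x^{6} - \frac{27 x^{5}}{2} + \frac{99 x^{4}}{4} - \frac{189 x^{3}}{8} + \frac{99 x^{2}}{8} - \frac{27 x}{8} + \frac{3}{8}] = 18 x^{5} - \frac{135 x^{4}}{2} + 99 x^{3} - \frac{567 x^{2}}{8} + \frac{99 x}{4} - \frac{27}{8} = G'(x).

G(x) = 3 x^{6} - \frac{27 x^{5}}{2} + \frac{99 x^{4}}{4} - \frac{189 x^{3}}{8} + \frac{99 x^{2}}{8} - \frac{27 x}{8} + \frac{3}{8}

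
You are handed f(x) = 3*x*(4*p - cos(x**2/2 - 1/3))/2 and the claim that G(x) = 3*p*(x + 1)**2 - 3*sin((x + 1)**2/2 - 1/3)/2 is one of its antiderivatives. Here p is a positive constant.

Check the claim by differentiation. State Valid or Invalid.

d/dx[G] = 6*p*x + 6*p - 3*x*cos(x**2/2 + x + 1/6)/2 - 3*cos(x**2/2 + x + 1/6)/2
d/dx[G] - f(x) = 6*p + 3*x*cos(x**2/2 - 1/3)/2 - 3*x*cos(x**2/2 + x + 1/6)/2 - 3*cos(x**2/2 + x + 1/6)/2 != 0.

Invalid: d/dx[G] - f = 6*p + 3*x*cos(x**2/2 - 1/3)/2 - 3*x*cos(x**2/2 + x + 1/6)/2 - 3*cos(x**2/2 + x + 1/6)/2, which is not 0.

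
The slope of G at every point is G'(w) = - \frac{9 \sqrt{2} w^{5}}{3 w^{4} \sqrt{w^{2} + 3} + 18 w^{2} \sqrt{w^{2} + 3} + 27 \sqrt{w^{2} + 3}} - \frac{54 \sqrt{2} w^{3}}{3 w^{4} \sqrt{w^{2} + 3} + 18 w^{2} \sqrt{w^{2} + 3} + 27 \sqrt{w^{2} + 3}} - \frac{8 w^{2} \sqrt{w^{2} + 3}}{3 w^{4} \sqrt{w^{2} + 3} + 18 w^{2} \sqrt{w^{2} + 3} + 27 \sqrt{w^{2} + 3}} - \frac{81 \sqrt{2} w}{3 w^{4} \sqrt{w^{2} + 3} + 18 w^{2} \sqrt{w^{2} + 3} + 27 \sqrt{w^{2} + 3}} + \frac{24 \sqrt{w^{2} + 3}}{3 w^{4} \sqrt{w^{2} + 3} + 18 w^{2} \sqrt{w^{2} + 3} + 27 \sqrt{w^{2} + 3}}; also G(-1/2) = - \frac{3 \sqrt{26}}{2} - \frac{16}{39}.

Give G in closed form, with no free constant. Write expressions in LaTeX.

G(w) = \frac{- 9 \sqrt{2} w^{2} \sqrt{w^{2} + 3} + 8 w - 27 \sqrt{2} \sqrt{w^{2} + 3}}{3 w^{2} + 9}

The integrand splits into summands that can be handled one at a time.
A general antiderivative is \frac{4 w}{3 \left(\frac{w^{2}}{2} + \frac{3}{2}\right)} - 3 \sqrt{2 w^{2} + 6} + C.
The condition gives C = - \frac{3 \sqrt{26}}{2} - \frac{16}{39} - (- \frac{3 \sqrt{26}}{2} - \frac{16}{39}) = 0.
So G(w) = \frac{- 9 \sqrt{2} w^{2} \sqrt{w^{2} + 3} + 8 w - 27 \sqrt{2} \sqrt{w^{2} + 3}}{3 w^{2} + 9}.
Check: d/dw[\frac{- 9 \sqrt{2} w^{2} \sqrt{w^{2} + 3} + 8 w - 27 \sqrt{2} \sqrt{w^{2} + 3}}{3 w^{2} + 9}] = \frac{- 9 \sqrt{2} w^{5} - 54 \sqrt{2} w^{3} - 8 w^{2} \sqrt{w^{2} + 3} - 81 \sqrt{2} w + 24 \sqrt{w^{2} + 3}}{3 w^{4} \sqrt{w^{2} + 3} + 18 w^{2} \sqrt{w^{2} + 3} + 27 \sqrt{w^{2} + 3}}, which equals G'(w).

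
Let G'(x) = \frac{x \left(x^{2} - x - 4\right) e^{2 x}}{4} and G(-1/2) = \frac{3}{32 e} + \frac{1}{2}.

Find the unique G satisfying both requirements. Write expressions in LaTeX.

Recognize the product-rule pattern: G'(x) = u'v + uv' with u = \frac{x^{3}}{8} - \frac{5 x^{2}}{16} - \frac{3 x}{16} + \frac{3}{32}, v = e^{2 x}, so integration by parts undoes it.
A general antiderivative is \frac{\left(4 x^{3} - 10 x^{2} - 6 x + 3\right) e^{2 x}}{32} + C.
The condition gives C = \frac{3}{32 e} + \frac{1}{2} - (\frac{3}{32 e}) = \frac{1}{2}.
So G(x) = \frac{x^{3} e^{2 x}}{8} - \frac{5 x^{2} e^{2 x}}{16} - \frac{3 x e^{2 x}}{16} + \frac{3 e^{2 x}}{32} + \frac{1}{2}.
Check: d/dx[\frac{x^{3} e^{2 x}}{8} - \frac{5 x^{2} e^{2 x}}{16} - \frac{3 x e^{2 x}}{16} + \frac{3 e^{2 x}}{32} + \frac{1}{2}] = \frac{x^{3} e^{2 x}}{4} - \frac{x^{2} e^{2 x}}{4} - x e^{2 x}, which equals G'(x).

G(x) = \frac{x^{3} e^{2 x}}{8} - \frac{5 x^{2} e^{2 x}}{16} - \frac{3 x e^{2 x}}{16} + \frac{3 e^{2 x}}{32} + \frac{1}{2}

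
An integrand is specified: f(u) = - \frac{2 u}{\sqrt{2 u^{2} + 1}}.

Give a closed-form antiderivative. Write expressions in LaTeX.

An antiderivative is F(u) = - \sqrt{2 u^{2} + 1}.

The substitution w = 2 u^{2} + 1 works: f is exactly (dF/dw)*(dw/du) for that inner function.
Check: d/du[- \sqrt{2 u^{2} + 1}] = - \frac{2 u}{\sqrt{2 u^{2} + 1}} = f(u).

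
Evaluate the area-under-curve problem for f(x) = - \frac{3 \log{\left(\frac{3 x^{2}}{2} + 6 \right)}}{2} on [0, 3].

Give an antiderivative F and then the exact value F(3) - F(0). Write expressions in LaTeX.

Any candidate F(x) must reproduce f(x) exactly when differentiated.
F(x) = - \frac{3 \left(x \log{\left(\frac{3 x^{2}}{2} + 6 \right)} - 2 x + 4 \operatorname{atan}{\left(\frac{x}{2} \right)}\right)}{2} is an antiderivative of f.
Check: d/dx[- \frac{3 \left(x \log{\left(\frac{3 x^{2}}{2} + 6 \right)} - 2 x + 4 \operatorname{atan}{\left(\frac{x}{2} \right)}\right)}{2}] = - \frac{3 \log{\left(\frac{x^{2}}{2} + 2 \right)}}{2} - \frac{3 \log{\left(3 \right)}}{2}, which equals f(x).
F(3) = - \frac{9 \log{\left(\frac{39}{2} \right)}}{2} - 6 \operatorname{atan}{\left(\frac{3}{2} \right)} + 9; F(0) = 0.
Integral = F(3) - F(0) = - \frac{9 \log{\left(\frac{39}{2} \right)}}{2} - 6 \operatorname{atan}{\left(\frac{3}{2} \right)} + 9.

Antiderivative: F(x) = - \frac{3 \left(x \log{\left(\frac{3 x^{2}}{2} + 6 \right)} - 2 x + 4 \operatorname{atan}{\left(\frac{x}{2} \right)}\right)}{2}; value = - \frac{9 \log{\left(\frac{39}{2} \right)}}{2} - 6 \operatorname{atan}{\left(\frac{3}{2} \right)} + 9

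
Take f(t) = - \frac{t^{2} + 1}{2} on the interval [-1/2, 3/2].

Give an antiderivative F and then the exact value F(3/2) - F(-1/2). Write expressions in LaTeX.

Differentiate the proposed F(t) back; it has to land on f(t) exactly.
F(t) = - \frac{t^{3}}{6} - \frac{t}{2} is an antiderivative of f.
Check: d/dt[- \frac{t^{3}}{6} - \frac{t}{2}] = - \frac{t^{2}}{2} - \frac{1}{2}, which equals f(t).
F(3/2) = - \frac{21}{16}; F(-1/2) = \frac{13}{48}.
Integral = F(3/2) - F(-1/2) = - \frac{19}{12}.

Antiderivative: F(t) = - \frac{t^{3}}{6} - \frac{t}{2}; value = - \frac{19}{12}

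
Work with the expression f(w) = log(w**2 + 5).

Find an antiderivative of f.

An antiderivative is F(w) = w*log(w**2 + 5) - 2*w + 2*sqrt(5)*atan(sqrt(5)*w/5).

A first test for any F(w): its w-derivative must equal f(w) identically.
Check: d/dw[w*log(w**2 + 5) - 2*w + 2*sqrt(5)*atan(sqrt(5)*w/5)] = log(w**2 + 5) = f(w).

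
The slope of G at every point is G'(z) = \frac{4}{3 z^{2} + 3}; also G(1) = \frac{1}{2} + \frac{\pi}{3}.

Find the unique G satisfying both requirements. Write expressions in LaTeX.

G(z) = \frac{8 \operatorname{atan}{\left(z \right)} + 3}{6}

Since d/dz undoes antidifferentiation here, G(z) must give back the stated G'(z).
A general antiderivative is \frac{4 \operatorname{atan}{\left(z \right)}}{3} + C.
The condition gives C = \frac{1}{2} + \frac{\pi}{3} - (\frac{\pi}{3}) = \frac{1}{2}.
So G(z) = \frac{8 \operatorname{atan}{\left(z \right)} + 3}{6}.
Check: d/dz[\frac{8 \operatorname{atan}{\left(z \right)} + 3}{6}] = \frac{4}{3 z^{2} + 3} = G'(z).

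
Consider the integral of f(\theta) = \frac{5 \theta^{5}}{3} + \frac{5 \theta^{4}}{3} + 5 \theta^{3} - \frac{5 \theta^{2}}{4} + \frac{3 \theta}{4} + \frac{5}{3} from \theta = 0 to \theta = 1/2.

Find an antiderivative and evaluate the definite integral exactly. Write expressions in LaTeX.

Integrate term by term and add the pieces.
F(\theta) = \frac{\theta \left(20 \theta^{5} + 24 \theta^{4} + 90 \theta^{3} - 30 \theta^{2} + 27 \theta + 120\right)}{72} is an antiderivative of f.
Check: d/d\theta[\frac{\theta \left(20 \theta^{5} + 24 \theta^{4} + 90 \theta^{3} - 30 \theta^{2} + 27 \theta + 120\right)}{72}] = \frac{5 \theta^{5}}{3} + \frac{5 \theta^{4}}{3} + 5 \theta^{3} - \frac{5 \theta^{2}}{4} + \frac{3 \theta}{4} + \frac{5}{3} = f(\theta).
F(1/2) = \frac{1115}{1152}; F(0) = 0.
Integral = F(1/2) - F(0) = \frac{1115}{1152}.

Antiderivative: F(\theta) = \frac{\theta \left(20 \theta^{5} + 24 \theta^{4} + 90 \theta^{3} - 30 \theta^{2} + 27 \theta + 120\right)}{72}; value = \frac{1115}{1152}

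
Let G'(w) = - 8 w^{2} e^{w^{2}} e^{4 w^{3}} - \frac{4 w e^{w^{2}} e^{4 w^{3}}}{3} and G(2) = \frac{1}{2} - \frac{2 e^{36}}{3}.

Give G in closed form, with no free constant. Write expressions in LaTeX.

G(w) = \frac{1}{2} - \frac{2 e^{4 w^{3} + w^{2}}}{3}

G'(w) matches the chain-rule pattern g'(h)*h' with inner function h(w) = 4 w^{3} + w^{2}; substituting u = h(w) collapses the integral.
A general antiderivative is - \frac{2 e^{4 w^{3} + w^{2}}}{3} + C.
The condition gives C = \frac{1}{2} - \frac{2 e^{36}}{3} - (- \frac{2 e^{36}}{3}) = \frac{1}{2}.
So G(w) = \frac{1}{2} - \frac{2 e^{4 w^{3} + w^{2}}}{3}.
Check: d/dw[\frac{1}{2} - \frac{2 e^{4 w^{3} + w^{2}}}{3}] = - 8 w^{2} e^{w^{2}} e^{4 w^{3}} - \frac{4 w e^{w^{2}} e^{4 w^{3}}}{3} = G'(w).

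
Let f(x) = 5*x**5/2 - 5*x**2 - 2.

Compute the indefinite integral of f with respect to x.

The integrand splits into summands that can be handled one at a time.
Check: d/dx[5*x**6/12 - 5*x**3/3 - 2*x] = 5*x**5/2 - 5*x**2 - 2 = f(x).

F(x) = 5*x**6/12 - 5*x**3/3 - 2*x + C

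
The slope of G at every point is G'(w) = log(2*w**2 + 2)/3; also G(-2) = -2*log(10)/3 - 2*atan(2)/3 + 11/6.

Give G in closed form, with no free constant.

G(w) = (2*w*log(2*w**2 + 2) - 4*w + 4*atan(w) + 3)/6

A candidate passes only if d/dw[G] lands on the given G'(w) exactly.
A general antiderivative is w*log(2*w**2 + 2)/3 - 2*w/3 + 2*atan(w)/3 + C.
The condition gives C = -2*log(10)/3 - 2*atan(2)/3 + 11/6 - (-2*log(10)/3 - 2*atan(2)/3 + 4/3) = 1/2.
So G(w) = (2*w*log(2*w**2 + 2) - 4*w + 4*atan(w) + 3)/6.
Check: d/dw[(2*w*log(2*w**2 + 2) - 4*w + 4*atan(w) + 3)/6] = log(w**2 + 1)/3 + log(2)/3, which equals G'(w).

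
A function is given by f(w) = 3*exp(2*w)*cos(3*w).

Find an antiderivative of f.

A first test for any F(w): its w-derivative must equal f(w) identically.
Check: d/dw[9*exp(2*w)*sin(3*w)/13 + 6*exp(2*w)*cos(3*w)/13] = 3*exp(2*w)*cos(3*w) = f(w).

An antiderivative is F(w) = 9*exp(2*w)*sin(3*w)/13 + 6*exp(2*w)*cos(3*w)/13.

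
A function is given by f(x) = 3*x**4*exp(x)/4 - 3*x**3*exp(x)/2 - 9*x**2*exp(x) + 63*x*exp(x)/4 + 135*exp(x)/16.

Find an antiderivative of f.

Recognize the product-rule pattern: f = u'v + uv' with u = 3*(x**2 - 3*x - 3/2)**2/4, v = exp(x), so integration by parts undoes it.
Check: d/dx[3*(2*x**2 - 6*x - 3)**2*exp(x)/16] = 3*x**4*exp(x)/4 - 3*x**3*exp(x)/2 - 9*x**2*exp(x) + 63*x*exp(x)/4 + 135*exp(x)/16 = f(x).

An antiderivative is F(x) = 3*(2*x**2 - 6*x - 3)**2*exp(x)/16.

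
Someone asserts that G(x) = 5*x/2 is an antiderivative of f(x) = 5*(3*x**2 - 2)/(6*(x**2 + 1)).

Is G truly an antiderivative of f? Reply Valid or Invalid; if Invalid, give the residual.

Invalid: d/dx[G] - f = 25/(6*x**2 + 6), which is not 0.

d/dx[G] = 5/2
d/dx[G] - f(x) = 25/(6*x**2 + 6) != 0.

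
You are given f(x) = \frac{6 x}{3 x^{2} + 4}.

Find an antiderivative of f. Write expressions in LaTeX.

f matches the chain-rule pattern g'(h)*h' with inner function h(x) = \frac{3 x^{2}}{2} + 2; substituting u = h(x) collapses the integral.
Check: d/dx[\log{\left(\frac{3 x^{2}}{2} + 2 \right)}] = \frac{6 x}{3 x^{2} + 4} = f(x).

An antiderivative is F(x) = \log{\left(\frac{3 x^{2}}{2} + 2 \right)}.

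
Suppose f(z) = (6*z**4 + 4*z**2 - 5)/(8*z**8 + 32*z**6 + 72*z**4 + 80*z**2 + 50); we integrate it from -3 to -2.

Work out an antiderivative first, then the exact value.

Antiderivative: F(z) = -z/(4*z**4 + 8*z**2 + 10); value = 247/21518

Recognize the product-rule pattern: f = u'v + uv' with u = -z/4, v = 1/(z**4 + 2*z**2 + 5/2), so integration by parts undoes it.
F(z) = -z/(4*z**4 + 8*z**2 + 10) is an antiderivative of f.
Check: d/dz[-z/(4*z**4 + 8*z**2 + 10)] = (6*z**4 + 4*z**2 - 5)/(8*z**8 + 32*z**6 + 72*z**4 + 80*z**2 + 50) = f(z).
F(-2) = 1/53; F(-3) = 3/406.
Integral = F(-2) - F(-3) = 247/21518.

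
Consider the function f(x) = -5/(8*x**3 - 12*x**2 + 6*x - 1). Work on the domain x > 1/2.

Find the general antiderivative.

An antiderivative F(x) passes only if d/dx[F] lands on f(x) exactly.
Check: d/dx[5/(4*(2*x - 1)**2)] = -5/(8*x**3 - 12*x**2 + 6*x - 1) = f(x).

F(x) = 5/(4*(2*x - 1)**2) + C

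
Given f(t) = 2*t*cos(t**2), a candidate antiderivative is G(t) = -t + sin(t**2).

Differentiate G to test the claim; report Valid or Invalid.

d/dt[G] = 2*t*cos(t**2) - 1
d/dt[G] - f(t) = -1 != 0.

Invalid: d/dt[G] - f = -1, which is not 0.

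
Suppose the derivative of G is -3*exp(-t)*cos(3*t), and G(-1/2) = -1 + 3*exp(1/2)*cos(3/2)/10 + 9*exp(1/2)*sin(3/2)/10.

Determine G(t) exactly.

G(t) = -1 - 9*exp(-t)*sin(3*t)/10 + 3*exp(-t)*cos(3*t)/10

For G(t) to be correct, d/dt[G] must agree with the stated G'(t) identically.
A general antiderivative is -9*exp(-t)*sin(3*t)/10 + 3*exp(-t)*cos(3*t)/10 + C.
The condition gives C = -1 + 3*exp(1/2)*cos(3/2)/10 + 9*exp(1/2)*sin(3/2)/10 - (3*exp(1/2)*cos(3/2)/10 + 9*exp(1/2)*sin(3/2)/10) = -1.
So G(t) = -1 - 9*exp(-t)*sin(3*t)/10 + 3*exp(-t)*cos(3*t)/10.
Check: d/dt[-1 - 9*exp(-t)*sin(3*t)/10 + 3*exp(-t)*cos(3*t)/10] = -3*exp(-t)*cos(3*t) = G'(t).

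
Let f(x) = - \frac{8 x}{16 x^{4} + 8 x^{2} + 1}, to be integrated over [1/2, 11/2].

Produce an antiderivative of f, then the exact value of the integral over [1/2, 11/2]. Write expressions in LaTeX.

Antiderivative: F(x) = \frac{1}{4 x^{2} + 1}; value = - \frac{30}{61}

f matches the chain-rule pattern g'(h)*h' with inner function h(x) = 4 x^{2} + 1; substituting u = h(x) collapses the integral.
F(x) = \frac{1}{4 x^{2} + 1} is an antiderivative of f.
Check: d/dx[\frac{1}{4 x^{2} + 1}] = - \frac{8 x}{16 x^{4} + 8 x^{2} + 1} = f(x).
F(11/2) = \frac{1}{122}; F(1/2) = \frac{1}{2}.
Integral = F(11/2) - F(1/2) = - \frac{30}{61}.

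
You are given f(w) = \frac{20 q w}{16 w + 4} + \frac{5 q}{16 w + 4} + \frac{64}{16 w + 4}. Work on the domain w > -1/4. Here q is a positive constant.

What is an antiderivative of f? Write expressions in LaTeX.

Integrate term by term and add the pieces.
Check: d/dw[\frac{5 q w}{4} + 4 \log{\left(4 w + 1 \right)}] = \frac{20 q w + 5 q + 64}{16 w + 4}, which equals f(w).

An antiderivative is F(w) = \frac{5 q w}{4} + 4 \log{\left(4 w + 1 \right)}.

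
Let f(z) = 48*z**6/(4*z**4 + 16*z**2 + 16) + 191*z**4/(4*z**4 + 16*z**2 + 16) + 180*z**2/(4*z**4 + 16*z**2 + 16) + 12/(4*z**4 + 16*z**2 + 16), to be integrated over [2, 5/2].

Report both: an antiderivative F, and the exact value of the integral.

The integrand splits into summands that can be handled one at a time.
F(z) = 4*z**3 - z/4 + 2*z/(z**2 + 2) is an antiderivative of f.
Check: d/dz[4*z**3 - z/4 + 2*z/(z**2 + 2)] = (48*z**6 + 191*z**4 + 180*z**2 + 12)/(4*z**4 + 16*z**2 + 16), which equals f(z).
F(5/2) = 16495/264; F(2) = 193/6.
Integral = F(5/2) - F(2) = 8003/264.

Antiderivative: F(z) = 4*z**3 - z/4 + 2*z/(z**2 + 2); value = 8003/264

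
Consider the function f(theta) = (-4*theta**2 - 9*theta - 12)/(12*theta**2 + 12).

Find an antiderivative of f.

An antiderivative is F(theta) = -theta/3 - 3*log(theta**2 + 1)/8 - 2*atan(theta)/3.

Since d/dtheta undoes antidifferentiation here, F'(theta) = f(theta) is required of F(theta).
Check: d/dtheta[-theta/3 - 3*log(theta**2 + 1)/8 - 2*atan(theta)/3] = (-4*theta**2 - 9*theta - 12)/(12*theta**2 + 12) = f(theta).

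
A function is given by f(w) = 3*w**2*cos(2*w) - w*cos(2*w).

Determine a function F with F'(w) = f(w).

An antiderivative is F(w) = 3*w**2*sin(2*w)/2 - w*sin(2*w)/2 + 3*w*cos(2*w)/2 - 3*sin(2*w)/4 - cos(2*w)/4.

The integrand splits into summands that can be handled one at a time.
Check: d/dw[3*w**2*sin(2*w)/2 - w*sin(2*w)/2 + 3*w*cos(2*w)/2 - 3*sin(2*w)/4 - cos(2*w)/4] = 3*w**2*cos(2*w) - w*cos(2*w) = f(w).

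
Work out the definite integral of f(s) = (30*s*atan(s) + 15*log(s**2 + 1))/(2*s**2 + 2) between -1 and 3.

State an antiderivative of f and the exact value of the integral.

Antiderivative: F(s) = 15*log(s**2 + 1)*atan(s)/2; value = 15*pi*log(2)/8 + 15*log(10)*atan(3)/2

Recognize the product-rule pattern: f = u'v + uv' with u = 15*atan(s)/2, v = log(s**2 + 1), so integration by parts undoes it.
F(s) = 15*log(s**2 + 1)*atan(s)/2 is an antiderivative of f.
Check: d/ds[15*log(s**2 + 1)*atan(s)/2] = (30*s*atan(s) + 15*log(s**2 + 1))/(2*s**2 + 2) = f(s).
F(3) = 15*log(10)*atan(3)/2; F(-1) = -15*pi*log(2)/8.
Integral = F(3) - F(-1) = 15*pi*log(2)/8 + 15*log(10)*atan(3)/2.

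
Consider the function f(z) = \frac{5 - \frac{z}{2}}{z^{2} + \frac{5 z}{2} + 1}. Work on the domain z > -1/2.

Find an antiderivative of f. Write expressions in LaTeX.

An antiderivative is F(z) = \frac{7 \log{\left(z + \frac{1}{2} \right)} - 8 \log{\left(z + 2 \right)}}{2}.

Factor the denominator (\left(z + 2\right) \left(2 z + 1\right)) and decompose: f = \frac{7}{2 z + 1} - \frac{4}{z + 2}; each piece integrates to a log, atan, or power term.
Check: d/dz[\frac{7 \log{\left(z + \frac{1}{2} \right)} - 8 \log{\left(z + 2 \right)}}{2}] = \frac{10 - z}{2 z^{2} + 5 z + 2}, which equals f(z).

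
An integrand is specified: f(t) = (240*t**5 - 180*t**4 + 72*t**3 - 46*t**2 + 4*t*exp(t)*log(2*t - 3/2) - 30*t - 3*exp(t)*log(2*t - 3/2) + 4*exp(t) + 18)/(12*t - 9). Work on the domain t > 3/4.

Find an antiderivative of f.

For F(t) to be correct the identity F'(t) - f(t) = 0 must hold.
Check: d/dt[4*t**5 + 2*t**3 + t**2/3 - 2*t + exp(t)*log(2*t - 3/2)/3] = (240*t**5 - 180*t**4 + 72*t**3 - 46*t**2 + 4*t*exp(t)*log(2*t - 3/2) - 30*t - 3*exp(t)*log(2*t - 3/2) + 4*exp(t) + 18)/(12*t - 9) = f(t).

An antiderivative is F(t) = 4*t**5 + 2*t**3 + t**2/3 - 2*t + exp(t)*log(2*t - 3/2)/3.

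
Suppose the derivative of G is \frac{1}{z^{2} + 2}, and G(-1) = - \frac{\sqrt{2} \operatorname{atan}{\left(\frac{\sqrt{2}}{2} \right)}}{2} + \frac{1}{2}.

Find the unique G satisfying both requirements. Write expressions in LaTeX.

A first test for any G(z): its z-derivative must equal the given G'(z).
A general antiderivative is \frac{\sqrt{2} \operatorname{atan}{\left(\frac{\sqrt{2} z}{2} \right)}}{2} + C.
The condition gives C = - \frac{\sqrt{2} \operatorname{atan}{\left(\frac{\sqrt{2}}{2} \right)}}{2} + \frac{1}{2} - (- \frac{\sqrt{2} \operatorname{atan}{\left(\frac{\sqrt{2}}{2} \right)}}{2}) = \frac{1}{2}.
So G(z) = \frac{\sqrt{2} \operatorname{atan}{\left(\frac{\sqrt{2} z}{2} \right)}}{2} + \frac{1}{2}.
Check: d/dz[\frac{\sqrt{2} \operatorname{atan}{\left(\frac{\sqrt{2} z}{2} \right)}}{2} + \frac{1}{2}] = \frac{1}{z^{2} + 2} = G'(z).

G(z) = \frac{\sqrt{2} \operatorname{atan}{\left(\frac{\sqrt{2} z}{2} \right)}}{2} + \frac{1}{2}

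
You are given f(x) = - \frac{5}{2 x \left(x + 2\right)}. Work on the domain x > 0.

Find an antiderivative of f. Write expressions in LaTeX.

Factor the denominator (2 x \left(x + 2\right)) and decompose: f = \frac{5}{4 \left(x + 2\right)} - \frac{5}{4 x}; each piece integrates to a log, atan, or power term.
Check: d/dx[\frac{5 \left(- \log{\left(x \right)} + \log{\left(x + 2 \right)}\right)}{4}] = - \frac{5}{2 x^{2} + 4 x}, which equals f(x).

An antiderivative is F(x) = \frac{5 \left(- \log{\left(x \right)} + \log{\left(x + 2 \right)}\right)}{4}.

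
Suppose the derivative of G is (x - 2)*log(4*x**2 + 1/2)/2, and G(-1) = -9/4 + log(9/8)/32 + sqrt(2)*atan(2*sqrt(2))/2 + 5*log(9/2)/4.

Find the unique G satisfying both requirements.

G(x) = (-8*x**2 + 8*x*(x - 4)*log(4*x**2 + 1/2) + 64*x + log(x**2 + 1/8) - 16*sqrt(2)*atan(2*sqrt(2)*x))/32

Differentiate the proposed G(x) back; it has to land on the given G'(x).
A general antiderivative is -x**2/4 + 2*x + (x**2/4 - x)*log(4*x**2 + 1/2) + log(x**2 + 1/8)/32 - sqrt(2)*atan(2*sqrt(2)*x)/2 + C.
The condition gives C = -9/4 + log(9/8)/32 + sqrt(2)*atan(2*sqrt(2))/2 + 5*log(9/2)/4 - (-9/4 + log(9/8)/32 + sqrt(2)*atan(2*sqrt(2))/2 + 5*log(9/2)/4) = 0.
So G(x) = (-8*x**2 + 8*x*(x - 4)*log(4*x**2 + 1/2) + 64*x + log(x**2 + 1/8) - 16*sqrt(2)*atan(2*sqrt(2)*x))/32.
Check: d/dx[(-8*x**2 + 8*x*(x - 4)*log(4*x**2 + 1/2) + 64*x + log(x**2 + 1/8) - 16*sqrt(2)*atan(2*sqrt(2)*x))/32] = x*log(4*x**2 + 1/2)/2 - log(4*x**2 + 1/2), which equals G'(x).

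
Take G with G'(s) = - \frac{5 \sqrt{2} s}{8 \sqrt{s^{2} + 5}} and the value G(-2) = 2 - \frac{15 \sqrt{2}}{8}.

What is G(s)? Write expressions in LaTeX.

The substitution u = \frac{s^{2}}{2} + \frac{5}{2} works: G'(s) is exactly (dG/du)*(du/ds) for that inner function.
A general antiderivative is - \frac{5 \sqrt{\frac{s^{2}}{2} + \frac{5}{2}}}{4} + C.
The condition gives C = 2 - \frac{15 \sqrt{2}}{8} - (- \frac{15 \sqrt{2}}{8}) = 2.
So G(s) = 2 - \frac{5 \sqrt{\frac{s^{2}}{2} + \frac{5}{2}}}{4}.
Check: d/ds[2 - \frac{5 \sqrt{\frac{s^{2}}{2} + \frac{5}{2}}}{4}] = - \frac{5 \sqrt{2} s}{8 \sqrt{s^{2} + 5}} = G'(s).

G(s) = 2 - \frac{5 \sqrt{\frac{s^{2}}{2} + \frac{5}{2}}}{4}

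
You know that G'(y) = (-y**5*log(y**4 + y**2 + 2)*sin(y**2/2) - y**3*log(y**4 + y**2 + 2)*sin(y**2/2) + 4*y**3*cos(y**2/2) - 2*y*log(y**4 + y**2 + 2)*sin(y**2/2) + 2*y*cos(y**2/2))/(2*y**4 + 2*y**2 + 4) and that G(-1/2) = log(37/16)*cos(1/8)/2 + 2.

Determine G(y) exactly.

Recognize the product-rule pattern: G'(y) = u'v + uv' with u = cos(y**2/2)/2, v = log(y**4 + y**2 + 2), so integration by parts undoes it.
A general antiderivative is log(y**4 + y**2 + 2)*cos(y**2/2)/2 + C.
The condition gives C = log(37/16)*cos(1/8)/2 + 2 - (log(37/16)*cos(1/8)/2) = 2.
So G(y) = (log(y**4 + y**2 + 2)*cos(y**2/2) + 4)/2.
Check: d/dy[(log(y**4 + y**2 + 2)*cos(y**2/2) + 4)/2] = (-y**5*log(y**4 + y**2 + 2)*sin(y**2/2) - y**3*log(y**4 + y**2 + 2)*sin(y**2/2) + 4*y**3*cos(y**2/2) - 2*y*log(y**4 + y**2 + 2)*sin(y**2/2) + 2*y*cos(y**2/2))/(2*y**4 + 2*y**2 + 4) = G'(y).

G(y) = (log(y**4 + y**2 + 2)*cos(y**2/2) + 4)/2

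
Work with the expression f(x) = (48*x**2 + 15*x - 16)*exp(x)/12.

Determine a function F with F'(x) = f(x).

An antiderivative is F(x) = (48*x**2 - 81*x + 65)*exp(x)/12.

f has the shape u'v + uv' for u = 4*x**2 - 27*x/4 + 65/12 and v = exp(x) — it is the derivative of the product u*v.
Check: d/dx[(48*x**2 - 81*x + 65)*exp(x)/12] = 4*x**2*exp(x) + 5*x*exp(x)/4 - 4*exp(x)/3, which equals f(x).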